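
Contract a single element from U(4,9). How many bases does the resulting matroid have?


Contracting e from U(4,9) gives U(3,8).
Bases of U(3,8) = (8 choose 3) = 56.

56


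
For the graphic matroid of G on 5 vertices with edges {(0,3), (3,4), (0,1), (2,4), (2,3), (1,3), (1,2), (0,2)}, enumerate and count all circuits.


A circuit in a graphic matroid = edge set of a simple cycle.
G has 5 vertices and 8 edges.
Enumerating all minimal edge subsets forming cycles...
Total circuits found: 12.

12


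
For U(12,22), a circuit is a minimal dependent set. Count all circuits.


In U(12,22), circuits are the (13)-element subsets.
Any set of 13 elements is dependent, and removing any one element gives
an independent set of size 12, so it is a minimal dependent set.
Number of circuits = C(22,13) = 22! / (13! * 9!) = 497420.

497420


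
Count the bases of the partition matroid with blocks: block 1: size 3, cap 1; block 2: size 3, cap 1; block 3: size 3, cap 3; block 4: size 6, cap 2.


A basis picks exactly ci elements from block i.
Number of bases = product of C(|Si|, ci).
= C(3,1) * C(3,1) * C(3,3) * C(6,2)
= 3 * 3 * 1 * 15
= 135.

135


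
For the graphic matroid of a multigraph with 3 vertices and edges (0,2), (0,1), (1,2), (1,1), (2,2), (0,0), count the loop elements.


In a graphic matroid, a loop is a self-loop edge (u,u) with rank 0.
Examining all 6 edges for self-loops...
Self-loops found: (1,1), (2,2), (0,0)
Number of loops = 3.

3


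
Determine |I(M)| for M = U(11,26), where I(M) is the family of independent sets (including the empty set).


Independent sets of U(11,26) are all subsets of size <= 11.
Count = C(26,0) + C(26,1) + C(26,2) + C(26,3) + C(26,4) + C(26,5) + C(26,6) + C(26,7) + C(26,8) + C(26,9) + C(26,10) + C(26,11)
     = 1 + 26 + 325 + 2600 + 14950 + 65780 + 230230 + 657800 + 1562275 + 3124550 + 5311735 + 7726160
     = 18696432.

18696432


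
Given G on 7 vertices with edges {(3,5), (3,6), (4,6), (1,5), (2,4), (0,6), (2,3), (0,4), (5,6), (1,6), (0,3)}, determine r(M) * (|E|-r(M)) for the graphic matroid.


r(M) = |V| - c = 7 - 1 = 6.
nullity = |E| - r(M) = 11 - 6 = 5.
Product = 6 * 5 = 30.

30


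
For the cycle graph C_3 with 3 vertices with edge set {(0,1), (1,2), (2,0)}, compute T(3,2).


T(C_3; x,y) = x + x^2 + ... + x^(2) + y.
T(3,2) = 3^1 + 3^2 + 2
= 3 + 9 + 2
= 14.

14


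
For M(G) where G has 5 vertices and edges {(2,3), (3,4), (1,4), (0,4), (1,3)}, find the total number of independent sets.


An independent set in a graphic matroid is an acyclic edge subset.
G has 5 vertices and 5 edges.
Enumerate all 2^5 = 32 subsets, checking for acyclicity.
Total independent sets = 28.

28


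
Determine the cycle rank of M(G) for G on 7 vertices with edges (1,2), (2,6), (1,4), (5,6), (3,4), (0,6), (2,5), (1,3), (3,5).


Cycle rank (nullity) = |E| - r(M) = |E| - (|V| - c).
|E| = 9, |V| = 7, c = 1.
Nullity = 9 - (7 - 1) = 9 - 6 = 3.

3


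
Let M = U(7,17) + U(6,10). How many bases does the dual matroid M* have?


(M1+M2)* = M1* + M2*.
M1* = U(10,17), bases: C(17,10) = 19448.
M2* = U(4,10), bases: C(10,4) = 210.
|B(M*)| = 19448 * 210 = 4084080.

4084080


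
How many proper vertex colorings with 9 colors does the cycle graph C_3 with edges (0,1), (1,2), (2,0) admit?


P(C_3, k) = (k-1)^3 + (-1)^3*(k-1).
P(9) = (8)^3 - 8
= 512 - 8 = 504.

504


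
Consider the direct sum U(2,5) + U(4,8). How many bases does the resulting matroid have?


Bases of a direct sum M1 + M2: |B| = |B(M1)| * |B(M2)|.
|B(U(2,5))| = C(5,2) = 10.
|B(U(4,8))| = C(8,4) = 70.
Total bases = 10 * 70 = 700.

700


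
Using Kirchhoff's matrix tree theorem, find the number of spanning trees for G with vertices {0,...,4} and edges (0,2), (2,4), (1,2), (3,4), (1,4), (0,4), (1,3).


By Kirchhoff's matrix tree theorem, the number of spanning trees equals
the determinant of any cofactor of the Laplacian matrix L.
G has 5 vertices and 7 edges.
Computing the (4 x 4) cofactor determinant gives 21.

21


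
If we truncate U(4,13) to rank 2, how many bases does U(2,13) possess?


Truncating U(4,13) to rank 2 gives U(2,13).
Bases of U(2,13) are all 2-element subsets of 13 elements.
Number of bases = (13 choose 2) = 78.

78


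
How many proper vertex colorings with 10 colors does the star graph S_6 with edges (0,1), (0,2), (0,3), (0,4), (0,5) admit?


P(tree, k) = k * (k-1)^(5) for any tree on 6 vertices.
P(10) = 10 * 9^5 = 10 * 59049 = 590490.

590490


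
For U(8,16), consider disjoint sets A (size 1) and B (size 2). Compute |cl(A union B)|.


|A union B| = 1 + 2 = 3 (disjoint).
In U(8,16), cl(S) = S if |S| < 8, else cl(S) = E.
Since 3 < 8, cl(A union B) = A union B.
|cl(A union B)| = 3.

3


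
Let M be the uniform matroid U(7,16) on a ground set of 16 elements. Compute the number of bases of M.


Bases of U(7,16) are all 7-element subsets of the 16-element ground set.
Number of bases = C(16,7).
(16 choose 7) = 11440.

11440


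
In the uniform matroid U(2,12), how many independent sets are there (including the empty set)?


Independent sets of U(2,12) are all subsets of size <= 2.
Count = (12 choose 0) + (12 choose 1) + (12 choose 2)
     = 1 + 12 + 66
     = 79.

79


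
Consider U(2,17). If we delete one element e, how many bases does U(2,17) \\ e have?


Deleting e from U(2,17) gives U(2,16) since n > r.
Bases of U(2,16) = (16 choose 2) = 120.

120


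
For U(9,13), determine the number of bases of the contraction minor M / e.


Contracting e from U(9,13) gives U(8,12).
Bases of U(8,12) = C(12,8) = 495.

495


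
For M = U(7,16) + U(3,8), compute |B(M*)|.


(M1+M2)* = M1* + M2*.
M1* = U(9,16), bases: C(16,9) = 11440.
M2* = U(5,8), bases: C(8,5) = 56.
|B(M*)| = 11440 * 56 = 640640.

640640


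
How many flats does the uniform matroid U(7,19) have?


Flats of U(7,19): every subset of size < 7 is a flat, plus E itself.
Count = C(19,0) + C(19,1) + C(19,2) + C(19,3) + C(19,4) + C(19,5) + C(19,6) + 1
     = 1 + 19 + 171 + 969 + 3876 + 11628 + 27132 + 1
     = 43797.

43797


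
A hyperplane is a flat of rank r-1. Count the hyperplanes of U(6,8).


Hyperplanes of U(6,8) are flats of rank 5.
In a uniform matroid, these are exactly the (5)-element subsets.
Count = C(8,5) = 8! / (5! * 3!) = 56.

56


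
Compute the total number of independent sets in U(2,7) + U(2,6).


For a direct sum, |I(M1+M2)| = |I(M1)| * |I(M2)|.
|I(U(2,7))| = sum C(7,k) for k=0..2 = 29.
|I(U(2,6))| = sum C(6,k) for k=0..2 = 22.
Total = 29 * 22 = 638.

638


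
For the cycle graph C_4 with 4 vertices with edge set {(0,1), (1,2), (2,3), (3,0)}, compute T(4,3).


T(C_4; x,y) = x + x^2 + ... + x^(3) + y.
T(4,3) = 4^1 + 4^2 + 4^3 + 3
= 4 + 16 + 64 + 3
= 87.

87


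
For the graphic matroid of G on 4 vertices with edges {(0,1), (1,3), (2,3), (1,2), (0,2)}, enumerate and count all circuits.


A circuit in a graphic matroid = edge set of a simple cycle.
G has 4 vertices and 5 edges.
Enumerating all minimal edge subsets forming cycles...
Total circuits found: 3.

3


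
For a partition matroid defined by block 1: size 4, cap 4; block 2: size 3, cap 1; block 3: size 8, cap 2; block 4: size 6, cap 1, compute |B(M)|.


A basis picks exactly ci elements from block i.
Number of bases = product of C(|Si|, ci).
= C(4,4) * C(3,1) * C(8,2) * C(6,1)
= 1 * 3 * 28 * 6
= 504.

504


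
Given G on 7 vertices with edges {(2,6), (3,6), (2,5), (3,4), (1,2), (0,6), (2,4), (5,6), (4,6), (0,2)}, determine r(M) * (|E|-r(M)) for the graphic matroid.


r(M) = |V| - c = 7 - 1 = 6.
nullity = |E| - r(M) = 10 - 6 = 4.
Product = 6 * 4 = 24.

24


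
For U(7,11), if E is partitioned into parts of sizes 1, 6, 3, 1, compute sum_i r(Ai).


r(Ai) = min(|Ai|, 7) for each part.
Sum = min(1,7) + min(6,7) + min(3,7) + min(1,7)
    = 1 + 6 + 3 + 1
    = 11.

11


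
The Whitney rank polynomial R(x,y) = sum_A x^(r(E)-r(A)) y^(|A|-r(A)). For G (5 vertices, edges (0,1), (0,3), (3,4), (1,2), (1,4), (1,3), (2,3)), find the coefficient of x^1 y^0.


R(x,y) = sum over A in 2^E of x^(r(E)-r(A)) * y^(|A|-r(A)).
G has 5 vertices, 7 edges. r(E) = 4.
Enumerate all 2^7 = 128 subsets.
Count subsets with r(E)-r(A)=1 and |A|-r(A)=0: 32.

32


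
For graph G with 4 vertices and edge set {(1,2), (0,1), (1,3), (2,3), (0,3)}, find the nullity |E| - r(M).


Cycle rank (nullity) = |E| - r(M) = |E| - (|V| - c).
|E| = 5, |V| = 4, c = 1.
Nullity = 5 - (4 - 1) = 5 - 3 = 2.

2


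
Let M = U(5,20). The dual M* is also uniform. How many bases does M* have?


The dual of U(r,n) is U(n-r, n) = U(15,20).
Bases of U(15,20) are all (15)-element subsets.
|B(M*)| = C(20,15) = 20! / (15! * 5!) = 15504.

15504


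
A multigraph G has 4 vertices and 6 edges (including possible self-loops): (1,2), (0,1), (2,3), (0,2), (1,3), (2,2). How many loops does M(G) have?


In a graphic matroid, a loop is a self-loop edge (u,u) with rank 0.
Examining all 6 edges for self-loops...
Self-loops found: (2,2)
Number of loops = 1.

1


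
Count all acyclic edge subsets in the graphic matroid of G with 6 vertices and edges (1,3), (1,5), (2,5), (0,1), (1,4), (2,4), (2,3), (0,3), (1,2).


An independent set in a graphic matroid is an acyclic edge subset.
G has 6 vertices and 9 edges.
Enumerate all 2^9 = 512 subsets, checking for acyclicity.
Total independent sets = 276.

276


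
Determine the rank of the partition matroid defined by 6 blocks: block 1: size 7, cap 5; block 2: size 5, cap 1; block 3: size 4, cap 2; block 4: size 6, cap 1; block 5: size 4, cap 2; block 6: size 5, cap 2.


Rank of a partition matroid = sum of min(|Si|, ci) for each block.
= min(7,5) + min(5,1) + min(4,2) + min(6,1) + min(4,2) + min(5,2)
= 5 + 1 + 2 + 1 + 2 + 2
= 13.

13


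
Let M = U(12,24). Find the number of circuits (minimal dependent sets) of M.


In U(12,24), circuits are the (13)-element subsets.
Any set of 13 elements is dependent, and removing any one element gives
an independent set of size 12, so it is a minimal dependent set.
Number of circuits = C(24,13) = 2496144.

2496144


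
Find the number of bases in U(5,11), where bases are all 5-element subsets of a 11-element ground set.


Bases of U(5,11) are all 5-element subsets of the 11-element ground set.
Number of bases = C(11,5).
C(11,5) = 11! / (5! * 6!) = 462.

462


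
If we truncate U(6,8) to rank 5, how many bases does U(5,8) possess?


Truncating U(6,8) to rank 5 gives U(5,8).
Bases of U(5,8) are all 5-element subsets of 8 elements.
Number of bases = C(8,5) = 8! / (5! * 3!) = 56.

56


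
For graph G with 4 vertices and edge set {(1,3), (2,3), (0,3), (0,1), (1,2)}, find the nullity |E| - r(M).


Cycle rank (nullity) = |E| - r(M) = |E| - (|V| - c).
|E| = 5, |V| = 4, c = 1.
Nullity = 5 - (4 - 1) = 5 - 3 = 2.

2


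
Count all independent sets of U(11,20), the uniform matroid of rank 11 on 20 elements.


Independent sets of U(11,20) are all subsets of size <= 11.
Count = (20 choose 0) + (20 choose 1) + (20 choose 2) + (20 choose 3) + (20 choose 4) + (20 choose 5) + (20 choose 6) + (20 choose 7) + (20 choose 8) + (20 choose 9) + (20 choose 10) + (20 choose 11)
     = 1 + 20 + 190 + 1140 + 4845 + 15504 + 38760 + 77520 + 125970 + 167960 + 184756 + 167960
     = 784626.

784626


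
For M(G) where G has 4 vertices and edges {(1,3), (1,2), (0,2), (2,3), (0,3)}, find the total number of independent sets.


An independent set in a graphic matroid is an acyclic edge subset.
G has 4 vertices and 5 edges.
Enumerate all 2^5 = 32 subsets, checking for acyclicity.
Total independent sets = 24.

24


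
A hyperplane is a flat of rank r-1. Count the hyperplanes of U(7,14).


Hyperplanes of U(7,14) are flats of rank 6.
In a uniform matroid, these are exactly the (6)-element subsets.
Count = C(14,6) = 3003.

3003


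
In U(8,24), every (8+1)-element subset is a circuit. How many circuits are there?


In U(8,24), circuits are the (9)-element subsets.
Any set of 9 elements is dependent, and removing any one element gives
an independent set of size 8, so it is a minimal dependent set.
Number of circuits = C(24,9) = 1307504.

1307504


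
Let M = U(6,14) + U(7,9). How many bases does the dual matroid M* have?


(M1+M2)* = M1* + M2*.
M1* = U(8,14), bases: C(14,8) = 3003.
M2* = U(2,9), bases: C(9,2) = 36.
|B(M*)| = 3003 * 36 = 108108.

108108


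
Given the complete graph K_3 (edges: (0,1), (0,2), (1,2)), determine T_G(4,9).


T(K_3; x,y) = x^2 + x + y.
T(4,9) = 16 + 4 + 9 = 29.

29


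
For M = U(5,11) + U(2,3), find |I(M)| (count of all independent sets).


For a direct sum, |I(M1+M2)| = |I(M1)| * |I(M2)|.
|I(U(5,11))| = sum C(11,k) for k=0..5 = 1024.
|I(U(2,3))| = sum C(3,k) for k=0..2 = 7.
Total = 1024 * 7 = 7168.

7168


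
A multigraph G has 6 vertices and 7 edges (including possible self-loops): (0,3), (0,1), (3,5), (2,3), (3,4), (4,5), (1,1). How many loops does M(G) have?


In a graphic matroid, a loop is a self-loop edge (u,u) with rank 0.
Examining all 7 edges for self-loops...
Self-loops found: (1,1)
Number of loops = 1.

1


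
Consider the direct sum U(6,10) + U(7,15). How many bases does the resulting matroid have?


Bases of a direct sum M1 + M2: |B| = |B(M1)| * |B(M2)|.
|B(U(6,10))| = C(10,6) = 210.
|B(U(7,15))| = C(15,7) = 6435.
Total bases = 210 * 6435 = 1351350.

1351350


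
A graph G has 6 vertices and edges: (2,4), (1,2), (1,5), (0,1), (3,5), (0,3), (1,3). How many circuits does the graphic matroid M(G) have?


A circuit in a graphic matroid = edge set of a simple cycle.
G has 6 vertices and 7 edges.
Enumerating all minimal edge subsets forming cycles...
Total circuits found: 3.

3


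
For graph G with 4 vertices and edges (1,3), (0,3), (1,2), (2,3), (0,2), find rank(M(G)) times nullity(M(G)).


r(M) = |V| - c = 4 - 1 = 3.
nullity = |E| - r(M) = 5 - 3 = 2.
Product = 3 * 2 = 6.

6


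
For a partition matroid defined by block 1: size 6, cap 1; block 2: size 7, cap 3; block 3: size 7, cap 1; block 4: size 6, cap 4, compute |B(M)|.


A basis picks exactly ci elements from block i.
Number of bases = product of C(|Si|, ci).
= C(6,1) * C(7,3) * C(7,1) * C(6,4)
= 6 * 35 * 7 * 15
= 22050.

22050


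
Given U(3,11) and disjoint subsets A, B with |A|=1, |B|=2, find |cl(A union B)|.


|A union B| = 1 + 2 = 3 (disjoint).
In U(3,11), cl(S) = S if |S| < 3, else cl(S) = E.
Since 3 >= 3, cl(A union B) = E.
|cl(A union B)| = 11.

11


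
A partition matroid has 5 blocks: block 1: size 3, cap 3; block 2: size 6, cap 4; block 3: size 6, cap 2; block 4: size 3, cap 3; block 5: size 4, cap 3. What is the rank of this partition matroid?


Rank of a partition matroid = sum of min(|Si|, ci) for each block.
= min(3,3) + min(6,4) + min(6,2) + min(3,3) + min(4,3)
= 3 + 4 + 2 + 3 + 3
= 15.

15


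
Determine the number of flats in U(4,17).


Flats of U(4,17): every subset of size < 4 is a flat, plus E itself.
Count = (17 choose 0) + (17 choose 1) + (17 choose 2) + (17 choose 3) + 1
     = 1 + 17 + 136 + 680 + 1
     = 835.

835


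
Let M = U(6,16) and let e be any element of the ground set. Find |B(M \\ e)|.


Deleting e from U(6,16) gives U(6,15) since n > r.
Bases of U(6,15) = (15 choose 6) = 5005.

5005


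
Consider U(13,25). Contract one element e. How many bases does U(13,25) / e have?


Contracting e from U(13,25) gives U(12,24).
Bases of U(12,24) = (24 choose 12) = 2704156.

2704156


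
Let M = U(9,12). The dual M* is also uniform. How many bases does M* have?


The dual of U(r,n) is U(n-r, n) = U(3,12).
Bases of U(3,12) are all (3)-element subsets.
|B(M*)| = C(12,3) = 12! / (3! * 9!) = 220.

220


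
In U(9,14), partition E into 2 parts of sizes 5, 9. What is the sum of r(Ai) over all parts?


r(Ai) = min(|Ai|, 9) for each part.
Sum = min(5,9) + min(9,9)
    = 5 + 9
    = 14.

14


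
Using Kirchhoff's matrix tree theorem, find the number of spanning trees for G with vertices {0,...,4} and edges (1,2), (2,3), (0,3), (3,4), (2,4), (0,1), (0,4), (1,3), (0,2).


By Kirchhoff's matrix tree theorem, the number of spanning trees equals
the determinant of any cofactor of the Laplacian matrix L.
G has 5 vertices and 9 edges.
Computing the (4 x 4) cofactor determinant gives 75.

75


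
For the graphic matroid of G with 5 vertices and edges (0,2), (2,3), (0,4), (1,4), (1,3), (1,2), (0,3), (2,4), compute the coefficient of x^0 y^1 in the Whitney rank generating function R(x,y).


R(x,y) = sum over A in 2^E of x^(r(E)-r(A)) * y^(|A|-r(A)).
G has 5 vertices, 8 edges. r(E) = 4.
Enumerate all 2^8 = 256 subsets.
Count subsets with r(E)-r(A)=0 and |A|-r(A)=1: 52.

52


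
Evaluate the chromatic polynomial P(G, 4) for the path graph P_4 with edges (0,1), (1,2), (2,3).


P(P_4, k) = k * (k-1)^(3).
P(4) = 4 * 3^3 = 4 * 27 = 108.

108


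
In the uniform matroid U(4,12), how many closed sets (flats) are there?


Flats of U(4,12): every subset of size < 4 is a flat, plus E itself.
Count = (12 choose 0) + (12 choose 1) + (12 choose 2) + (12 choose 3) + 1
     = 1 + 12 + 66 + 220 + 1
     = 300.

300


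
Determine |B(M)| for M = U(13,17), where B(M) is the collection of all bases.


Bases of U(13,17) are all 13-element subsets of the 17-element ground set.
Number of bases = C(17,13).
C(17,13) = 2380.

2380


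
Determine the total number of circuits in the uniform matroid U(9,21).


In U(9,21), circuits are the (10)-element subsets.
Any set of 10 elements is dependent, and removing any one element gives
an independent set of size 9, so it is a minimal dependent set.
Number of circuits = C(21,10) = 352716.

352716


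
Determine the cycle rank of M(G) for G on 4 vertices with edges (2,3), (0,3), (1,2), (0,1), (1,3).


Cycle rank (nullity) = |E| - r(M) = |E| - (|V| - c).
|E| = 5, |V| = 4, c = 1.
Nullity = 5 - (4 - 1) = 5 - 3 = 2.

2


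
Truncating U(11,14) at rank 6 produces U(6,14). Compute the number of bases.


Truncating U(11,14) to rank 6 gives U(6,14).
Bases of U(6,14) are all 6-element subsets of 14 elements.
Number of bases = C(14,6) = 3003.

3003


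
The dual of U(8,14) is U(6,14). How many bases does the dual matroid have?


The dual of U(r,n) is U(n-r, n) = U(6,14).
Bases of U(6,14) are all (6)-element subsets.
|B(M*)| = (14 choose 6) = 3003.

3003


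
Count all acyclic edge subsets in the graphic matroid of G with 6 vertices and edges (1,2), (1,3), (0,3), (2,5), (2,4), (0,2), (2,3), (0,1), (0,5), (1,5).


An independent set in a graphic matroid is an acyclic edge subset.
G has 6 vertices and 10 edges.
Enumerate all 2^10 = 1024 subsets, checking for acyclicity.
Total independent sets = 396.

396


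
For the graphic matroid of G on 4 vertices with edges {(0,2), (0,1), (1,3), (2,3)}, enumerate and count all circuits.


A circuit in a graphic matroid = edge set of a simple cycle.
G has 4 vertices and 4 edges.
Enumerating all minimal edge subsets forming cycles...
Total circuits found: 1.

1


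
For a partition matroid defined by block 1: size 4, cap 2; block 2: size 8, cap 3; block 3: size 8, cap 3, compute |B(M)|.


A basis picks exactly ci elements from block i.
Number of bases = product of C(|Si|, ci).
= C(4,2) * C(8,3) * C(8,3)
= 6 * 56 * 56
= 18816.

18816


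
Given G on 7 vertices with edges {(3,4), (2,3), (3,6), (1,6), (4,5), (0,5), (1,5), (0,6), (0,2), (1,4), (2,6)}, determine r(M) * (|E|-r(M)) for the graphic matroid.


r(M) = |V| - c = 7 - 1 = 6.
nullity = |E| - r(M) = 11 - 6 = 5.
Product = 6 * 5 = 30.

30


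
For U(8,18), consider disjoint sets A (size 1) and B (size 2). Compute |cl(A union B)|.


|A union B| = 1 + 2 = 3 (disjoint).
In U(8,18), cl(S) = S if |S| < 8, else cl(S) = E.
Since 3 < 8, cl(A union B) = A union B.
|cl(A union B)| = 3.

3


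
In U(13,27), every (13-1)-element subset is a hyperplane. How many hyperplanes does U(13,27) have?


Hyperplanes of U(13,27) are flats of rank 12.
In a uniform matroid, these are exactly the (12)-element subsets.
Count = (27 choose 12) = 17383860.

17383860


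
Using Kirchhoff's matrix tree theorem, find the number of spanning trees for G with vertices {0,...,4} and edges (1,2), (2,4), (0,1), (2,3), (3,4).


By Kirchhoff's matrix tree theorem, the number of spanning trees equals
the determinant of any cofactor of the Laplacian matrix L.
G has 5 vertices and 5 edges.
Computing the (4 x 4) cofactor determinant gives 3.

3


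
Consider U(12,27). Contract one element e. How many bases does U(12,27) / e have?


Contracting e from U(12,27) gives U(11,26).
Bases of U(11,26) = C(26,11) = 7726160.

7726160


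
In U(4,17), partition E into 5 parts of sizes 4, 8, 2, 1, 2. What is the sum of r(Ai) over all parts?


r(Ai) = min(|Ai|, 4) for each part.
Sum = min(4,4) + min(8,4) + min(2,4) + min(1,4) + min(2,4)
    = 4 + 4 + 2 + 1 + 2
    = 13.

13


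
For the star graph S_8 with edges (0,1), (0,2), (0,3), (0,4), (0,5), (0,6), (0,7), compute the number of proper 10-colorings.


P(tree, k) = k * (k-1)^(7) for any tree on 8 vertices.
P(10) = 10 * 9^7 = 10 * 4782969 = 47829690.

47829690


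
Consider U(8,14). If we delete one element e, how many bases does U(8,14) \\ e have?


Deleting e from U(8,14) gives U(8,13) since n > r.
Bases of U(8,13) = C(13,8) = 1287.

1287


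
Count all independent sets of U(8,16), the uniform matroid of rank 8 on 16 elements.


Independent sets of U(8,16) are all subsets of size <= 8.
Count = C(16,0) + C(16,1) + C(16,2) + C(16,3) + C(16,4) + C(16,5) + C(16,6) + C(16,7) + C(16,8)
     = 1 + 16 + 120 + 560 + 1820 + 4368 + 8008 + 11440 + 12870
     = 39203.

39203


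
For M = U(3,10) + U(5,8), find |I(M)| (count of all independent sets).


For a direct sum, |I(M1+M2)| = |I(M1)| * |I(M2)|.
|I(U(3,10))| = sum C(10,k) for k=0..3 = 176.
|I(U(5,8))| = sum C(8,k) for k=0..5 = 219.
Total = 176 * 219 = 38544.

38544


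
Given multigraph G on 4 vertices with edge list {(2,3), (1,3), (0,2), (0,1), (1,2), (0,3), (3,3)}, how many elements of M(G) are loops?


In a graphic matroid, a loop is a self-loop edge (u,u) with rank 0.
Examining all 7 edges for self-loops...
Self-loops found: (3,3)
Number of loops = 1.

1


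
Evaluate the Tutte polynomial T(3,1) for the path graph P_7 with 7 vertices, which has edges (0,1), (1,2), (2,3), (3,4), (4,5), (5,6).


A path on 7 vertices is a tree with 6 edges.
T(x,y) = x^(6) for any tree.
T(3,1) = 3^6 = 729.

729


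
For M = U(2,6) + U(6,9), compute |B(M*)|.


(M1+M2)* = M1* + M2*.
M1* = U(4,6), bases: C(6,4) = 15.
M2* = U(3,9), bases: C(9,3) = 84.
|B(M*)| = 15 * 84 = 1260.

1260


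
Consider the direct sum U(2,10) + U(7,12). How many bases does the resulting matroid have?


Bases of a direct sum M1 + M2: |B| = |B(M1)| * |B(M2)|.
|B(U(2,10))| = C(10,2) = 45.
|B(U(7,12))| = C(12,7) = 792.
Total bases = 45 * 792 = 35640.

35640


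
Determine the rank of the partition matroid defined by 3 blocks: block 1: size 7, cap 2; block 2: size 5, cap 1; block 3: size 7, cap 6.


Rank of a partition matroid = sum of min(|Si|, ci) for each block.
= min(7,2) + min(5,1) + min(7,6)
= 2 + 1 + 6
= 9.

9


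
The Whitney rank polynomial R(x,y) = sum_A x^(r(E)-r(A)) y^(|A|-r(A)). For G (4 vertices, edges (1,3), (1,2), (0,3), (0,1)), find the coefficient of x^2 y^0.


R(x,y) = sum over A in 2^E of x^(r(E)-r(A)) * y^(|A|-r(A)).
G has 4 vertices, 4 edges. r(E) = 3.
Enumerate all 2^4 = 16 subsets.
Count subsets with r(E)-r(A)=2 and |A|-r(A)=0: 4.

4


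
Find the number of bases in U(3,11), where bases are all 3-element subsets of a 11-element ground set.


Bases of U(3,11) are all 3-element subsets of the 11-element ground set.
Number of bases = C(11,3).
C(11,3) = 11! / (3! * 8!) = 165.

165


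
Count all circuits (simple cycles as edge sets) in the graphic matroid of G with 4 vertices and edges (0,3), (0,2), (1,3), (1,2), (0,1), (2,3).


A circuit in a graphic matroid = edge set of a simple cycle.
G has 4 vertices and 6 edges.
Enumerating all minimal edge subsets forming cycles...
Total circuits found: 7.

7


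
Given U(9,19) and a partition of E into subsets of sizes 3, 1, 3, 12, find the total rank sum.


r(Ai) = min(|Ai|, 9) for each part.
Sum = min(3,9) + min(1,9) + min(3,9) + min(12,9)
    = 3 + 1 + 3 + 9
    = 16.

16


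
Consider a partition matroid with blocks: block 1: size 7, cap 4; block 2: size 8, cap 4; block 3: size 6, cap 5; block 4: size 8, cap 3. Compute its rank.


Rank of a partition matroid = sum of min(|Si|, ci) for each block.
= min(7,4) + min(8,4) + min(6,5) + min(8,3)
= 4 + 4 + 5 + 3
= 16.

16


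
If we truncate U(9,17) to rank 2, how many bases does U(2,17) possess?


Truncating U(9,17) to rank 2 gives U(2,17).
Bases of U(2,17) are all 2-element subsets of 17 elements.
Number of bases = (17 choose 2) = 136.

136


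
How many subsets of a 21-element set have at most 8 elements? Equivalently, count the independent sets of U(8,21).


Independent sets of U(8,21) are all subsets of size <= 8.
Count = C(21,0) + C(21,1) + C(21,2) + C(21,3) + C(21,4) + C(21,5) + C(21,6) + C(21,7) + C(21,8)
     = 1 + 21 + 210 + 1330 + 5985 + 20349 + 54264 + 116280 + 203490
     = 401930.

401930


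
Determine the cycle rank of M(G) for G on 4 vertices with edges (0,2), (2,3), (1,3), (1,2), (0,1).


Cycle rank (nullity) = |E| - r(M) = |E| - (|V| - c).
|E| = 5, |V| = 4, c = 1.
Nullity = 5 - (4 - 1) = 5 - 3 = 2.

2


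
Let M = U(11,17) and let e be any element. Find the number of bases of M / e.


Contracting e from U(11,17) gives U(10,16).
Bases of U(10,16) = C(16,10) = 16! / (10! * 6!) = 8008.

8008


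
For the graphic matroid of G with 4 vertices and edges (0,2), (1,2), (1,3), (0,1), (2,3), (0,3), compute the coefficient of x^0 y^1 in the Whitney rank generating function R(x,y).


R(x,y) = sum over A in 2^E of x^(r(E)-r(A)) * y^(|A|-r(A)).
G has 4 vertices, 6 edges. r(E) = 3.
Enumerate all 2^6 = 64 subsets.
Count subsets with r(E)-r(A)=0 and |A|-r(A)=1: 15.

15


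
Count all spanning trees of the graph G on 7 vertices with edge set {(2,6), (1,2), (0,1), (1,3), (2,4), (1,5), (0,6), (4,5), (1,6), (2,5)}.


By Kirchhoff's matrix tree theorem, the number of spanning trees equals
the determinant of any cofactor of the Laplacian matrix L.
G has 7 vertices and 10 edges.
Computing the (6 x 6) cofactor determinant gives 55.

55


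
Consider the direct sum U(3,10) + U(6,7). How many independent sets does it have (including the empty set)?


For a direct sum, |I(M1+M2)| = |I(M1)| * |I(M2)|.
|I(U(3,10))| = sum C(10,k) for k=0..3 = 176.
|I(U(6,7))| = sum C(7,k) for k=0..6 = 127.
Total = 176 * 127 = 22352.

22352


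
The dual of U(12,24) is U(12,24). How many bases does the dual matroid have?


The dual of U(r,n) is U(n-r, n) = U(12,24).
Bases of U(12,24) are all (12)-element subsets.
|B(M*)| = C(24,12) = 2704156.

2704156


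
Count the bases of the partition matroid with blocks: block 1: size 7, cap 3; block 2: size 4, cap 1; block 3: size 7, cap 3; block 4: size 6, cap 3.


A basis picks exactly ci elements from block i.
Number of bases = product of C(|Si|, ci).
= C(7,3) * C(4,1) * C(7,3) * C(6,3)
= 35 * 4 * 35 * 20
= 98000.

98000


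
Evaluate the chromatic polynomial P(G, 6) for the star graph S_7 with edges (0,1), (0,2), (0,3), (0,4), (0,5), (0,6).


P(tree, k) = k * (k-1)^(6) for any tree on 7 vertices.
P(6) = 6 * 5^6 = 6 * 15625 = 93750.

93750


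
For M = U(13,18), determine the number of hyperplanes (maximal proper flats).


Hyperplanes of U(13,18) are flats of rank 12.
In a uniform matroid, these are exactly the (12)-element subsets.
Count = C(18,12) = 18564.

18564


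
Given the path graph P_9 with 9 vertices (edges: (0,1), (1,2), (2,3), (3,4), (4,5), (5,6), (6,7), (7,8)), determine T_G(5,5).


A path on 9 vertices is a tree with 8 edges.
T(x,y) = x^(8) for any tree.
T(5,5) = 5^8 = 390625.

390625


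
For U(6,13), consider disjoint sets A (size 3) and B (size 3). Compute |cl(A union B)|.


|A union B| = 3 + 3 = 6 (disjoint).
In U(6,13), cl(S) = S if |S| < 6, else cl(S) = E.
Since 6 >= 6, cl(A union B) = E.
|cl(A union B)| = 13.

13


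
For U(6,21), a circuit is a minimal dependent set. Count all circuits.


In U(6,21), circuits are the (7)-element subsets.
Any set of 7 elements is dependent, and removing any one element gives
an independent set of size 6, so it is a minimal dependent set.
Number of circuits = C(21,7) = 21! / (7! * 14!) = 116280.

116280


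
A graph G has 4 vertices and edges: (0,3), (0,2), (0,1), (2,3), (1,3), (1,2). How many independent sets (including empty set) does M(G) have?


An independent set in a graphic matroid is an acyclic edge subset.
G has 4 vertices and 6 edges.
Enumerate all 2^6 = 64 subsets, checking for acyclicity.
Total independent sets = 38.

38


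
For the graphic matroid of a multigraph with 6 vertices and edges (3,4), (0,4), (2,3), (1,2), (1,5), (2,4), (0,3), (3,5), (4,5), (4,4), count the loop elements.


In a graphic matroid, a loop is a self-loop edge (u,u) with rank 0.
Examining all 10 edges for self-loops...
Self-loops found: (4,4)
Number of loops = 1.

1


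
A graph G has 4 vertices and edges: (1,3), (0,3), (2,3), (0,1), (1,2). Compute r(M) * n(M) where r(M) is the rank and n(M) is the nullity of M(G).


r(M) = |V| - c = 4 - 1 = 3.
nullity = |E| - r(M) = 5 - 3 = 2.
Product = 3 * 2 = 6.

6


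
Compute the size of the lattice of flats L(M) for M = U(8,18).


Flats of U(8,18): every subset of size < 8 is a flat, plus E itself.
Count = (18 choose 0) + (18 choose 1) + (18 choose 2) + (18 choose 3) + (18 choose 4) + (18 choose 5) + (18 choose 6) + (18 choose 7) + 1
     = 1 + 18 + 153 + 816 + 3060 + 8568 + 18564 + 31824 + 1
     = 63005.

63005


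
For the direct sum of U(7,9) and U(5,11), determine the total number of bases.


Bases of a direct sum M1 + M2: |B| = |B(M1)| * |B(M2)|.
|B(U(7,9))| = C(9,7) = 36.
|B(U(5,11))| = C(11,5) = 462.
Total bases = 36 * 462 = 16632.

16632


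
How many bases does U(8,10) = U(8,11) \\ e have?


Deleting e from U(8,11) gives U(8,10) since n > r.
Bases of U(8,10) = C(10,8) = 45.

45


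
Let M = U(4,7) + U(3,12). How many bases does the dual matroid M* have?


(M1+M2)* = M1* + M2*.
M1* = U(3,7), bases: C(7,3) = 35.
M2* = U(9,12), bases: C(12,9) = 220.
|B(M*)| = 35 * 220 = 7700.

7700


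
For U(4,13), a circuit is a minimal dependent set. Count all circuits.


In U(4,13), circuits are the (5)-element subsets.
Any set of 5 elements is dependent, and removing any one element gives
an independent set of size 4, so it is a minimal dependent set.
Number of circuits = C(13,5) = 13! / (5! * 8!) = 1287.

1287


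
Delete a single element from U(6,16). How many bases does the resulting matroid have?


Deleting e from U(6,16) gives U(6,15) since n > r.
Bases of U(6,15) = C(15,6) = 5005.

5005


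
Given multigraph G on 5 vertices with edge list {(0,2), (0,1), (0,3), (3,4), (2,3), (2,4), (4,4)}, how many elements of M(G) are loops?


In a graphic matroid, a loop is a self-loop edge (u,u) with rank 0.
Examining all 7 edges for self-loops...
Self-loops found: (4,4)
Number of loops = 1.

1


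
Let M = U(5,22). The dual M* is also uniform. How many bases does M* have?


The dual of U(r,n) is U(n-r, n) = U(17,22).
Bases of U(17,22) are all (17)-element subsets.
|B(M*)| = (22 choose 17) = 26334.

26334


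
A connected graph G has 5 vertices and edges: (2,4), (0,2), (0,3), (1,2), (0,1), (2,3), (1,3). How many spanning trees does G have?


By Kirchhoff's matrix tree theorem, the number of spanning trees equals
the determinant of any cofactor of the Laplacian matrix L.
G has 5 vertices and 7 edges.
Computing the (4 x 4) cofactor determinant gives 16.

16


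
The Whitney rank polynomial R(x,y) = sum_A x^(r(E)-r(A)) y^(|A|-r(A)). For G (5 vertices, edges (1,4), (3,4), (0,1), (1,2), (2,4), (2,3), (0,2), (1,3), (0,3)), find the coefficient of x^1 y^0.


R(x,y) = sum over A in 2^E of x^(r(E)-r(A)) * y^(|A|-r(A)).
G has 5 vertices, 9 edges. r(E) = 4.
Enumerate all 2^9 = 512 subsets.
Count subsets with r(E)-r(A)=1 and |A|-r(A)=0: 77.

77


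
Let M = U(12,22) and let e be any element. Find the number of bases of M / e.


Contracting e from U(12,22) gives U(11,21).
Bases of U(11,21) = C(21,11) = 21! / (11! * 10!) = 352716.

352716


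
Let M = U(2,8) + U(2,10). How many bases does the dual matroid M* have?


(M1+M2)* = M1* + M2*.
M1* = U(6,8), bases: C(8,6) = 28.
M2* = U(8,10), bases: C(10,8) = 45.
|B(M*)| = 28 * 45 = 1260.

1260


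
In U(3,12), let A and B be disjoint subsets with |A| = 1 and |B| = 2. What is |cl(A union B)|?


|A union B| = 1 + 2 = 3 (disjoint).
In U(3,12), cl(S) = S if |S| < 3, else cl(S) = E.
Since 3 >= 3, cl(A union B) = E.
|cl(A union B)| = 12.

12


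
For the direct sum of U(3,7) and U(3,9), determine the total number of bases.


Bases of a direct sum M1 + M2: |B| = |B(M1)| * |B(M2)|.
|B(U(3,7))| = C(7,3) = 35.
|B(U(3,9))| = C(9,3) = 84.
Total bases = 35 * 84 = 2940.

2940


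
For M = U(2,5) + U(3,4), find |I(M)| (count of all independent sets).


For a direct sum, |I(M1+M2)| = |I(M1)| * |I(M2)|.
|I(U(2,5))| = sum C(5,k) for k=0..2 = 16.
|I(U(3,4))| = sum C(4,k) for k=0..3 = 15.
Total = 16 * 15 = 240.

240


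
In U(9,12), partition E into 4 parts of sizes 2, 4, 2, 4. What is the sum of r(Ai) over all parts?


r(Ai) = min(|Ai|, 9) for each part.
Sum = min(2,9) + min(4,9) + min(2,9) + min(4,9)
    = 2 + 4 + 2 + 4
    = 12.

12


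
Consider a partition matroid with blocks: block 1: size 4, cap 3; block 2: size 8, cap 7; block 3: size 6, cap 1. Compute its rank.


Rank of a partition matroid = sum of min(|Si|, ci) for each block.
= min(4,3) + min(8,7) + min(6,1)
= 3 + 7 + 1
= 11.

11


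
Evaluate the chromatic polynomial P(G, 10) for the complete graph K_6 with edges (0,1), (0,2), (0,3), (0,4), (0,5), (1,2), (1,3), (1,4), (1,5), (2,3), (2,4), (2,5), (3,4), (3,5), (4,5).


P(K_6, k) = k(k-1)(k-2)...(k-5).
P(10) = (10) * (9) * (8) * (7) * (6) * (5) = 151200.

151200


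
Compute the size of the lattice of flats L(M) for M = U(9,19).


Flats of U(9,19): every subset of size < 9 is a flat, plus E itself.
Count = C(19,0) + C(19,1) + C(19,2) + C(19,3) + C(19,4) + C(19,5) + C(19,6) + C(19,7) + C(19,8) + 1
     = 1 + 19 + 171 + 969 + 3876 + 11628 + 27132 + 50388 + 75582 + 1
     = 169767.

169767


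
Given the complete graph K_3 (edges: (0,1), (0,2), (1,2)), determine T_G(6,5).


T(K_3; x,y) = x^2 + x + y.
T(6,5) = 36 + 6 + 5 = 47.

47


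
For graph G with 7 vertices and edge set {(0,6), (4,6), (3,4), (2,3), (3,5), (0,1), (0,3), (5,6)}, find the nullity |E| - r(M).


Cycle rank (nullity) = |E| - r(M) = |E| - (|V| - c).
|E| = 8, |V| = 7, c = 1.
Nullity = 8 - (7 - 1) = 8 - 6 = 2.

2


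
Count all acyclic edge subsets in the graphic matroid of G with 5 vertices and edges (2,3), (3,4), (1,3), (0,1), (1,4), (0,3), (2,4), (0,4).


An independent set in a graphic matroid is an acyclic edge subset.
G has 5 vertices and 8 edges.
Enumerate all 2^8 = 256 subsets, checking for acyclicity.
Total independent sets = 128.

128


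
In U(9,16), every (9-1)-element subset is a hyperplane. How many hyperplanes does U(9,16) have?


Hyperplanes of U(9,16) are flats of rank 8.
In a uniform matroid, these are exactly the (8)-element subsets.
Count = C(16,8) = 16! / (8! * 8!) = 12870.

12870


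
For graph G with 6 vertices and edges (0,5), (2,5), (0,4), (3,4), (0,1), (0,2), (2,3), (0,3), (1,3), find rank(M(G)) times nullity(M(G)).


r(M) = |V| - c = 6 - 1 = 5.
nullity = |E| - r(M) = 9 - 5 = 4.
Product = 5 * 4 = 20.

20


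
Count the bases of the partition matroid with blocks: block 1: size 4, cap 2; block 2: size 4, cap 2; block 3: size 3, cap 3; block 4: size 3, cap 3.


A basis picks exactly ci elements from block i.
Number of bases = product of C(|Si|, ci).
= C(4,2) * C(4,2) * C(3,3) * C(3,3)
= 6 * 6 * 1 * 1
= 36.

36


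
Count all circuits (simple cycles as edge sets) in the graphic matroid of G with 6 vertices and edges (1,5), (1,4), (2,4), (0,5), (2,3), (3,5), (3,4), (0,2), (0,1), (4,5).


A circuit in a graphic matroid = edge set of a simple cycle.
G has 6 vertices and 10 edges.
Enumerating all minimal edge subsets forming cycles...
Total circuits found: 23.

23


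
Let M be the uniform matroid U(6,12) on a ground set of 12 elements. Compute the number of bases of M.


Bases of U(6,12) are all 6-element subsets of the 12-element ground set.
Number of bases = C(12,6).
(12 choose 6) = 924.

924


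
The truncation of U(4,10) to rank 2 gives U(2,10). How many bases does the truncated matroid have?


Truncating U(4,10) to rank 2 gives U(2,10).
Bases of U(2,10) are all 2-element subsets of 10 elements.
Number of bases = C(10,2) = 10! / (2! * 8!) = 45.

45


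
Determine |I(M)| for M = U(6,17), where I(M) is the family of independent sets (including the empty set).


Independent sets of U(6,17) are all subsets of size <= 6.
Count = (17 choose 0) + (17 choose 1) + (17 choose 2) + (17 choose 3) + (17 choose 4) + (17 choose 5) + (17 choose 6)
     = 1 + 17 + 136 + 680 + 2380 + 6188 + 12376
     = 21778.

21778


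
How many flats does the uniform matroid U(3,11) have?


Flats of U(3,11): every subset of size < 3 is a flat, plus E itself.
Count = (11 choose 0) + (11 choose 1) + (11 choose 2) + 1
     = 1 + 11 + 55 + 1
     = 68.

68


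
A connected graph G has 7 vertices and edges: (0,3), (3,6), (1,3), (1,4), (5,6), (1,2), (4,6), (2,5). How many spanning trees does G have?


By Kirchhoff's matrix tree theorem, the number of spanning trees equals
the determinant of any cofactor of the Laplacian matrix L.
G has 7 vertices and 8 edges.
Computing the (6 x 6) cofactor determinant gives 16.

16


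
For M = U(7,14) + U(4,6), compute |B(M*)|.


(M1+M2)* = M1* + M2*.
M1* = U(7,14), bases: C(14,7) = 3432.
M2* = U(2,6), bases: C(6,2) = 15.
|B(M*)| = 3432 * 15 = 51480.

51480


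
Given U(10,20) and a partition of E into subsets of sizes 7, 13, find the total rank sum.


r(Ai) = min(|Ai|, 10) for each part.
Sum = min(7,10) + min(13,10)
    = 7 + 10
    = 17.

17


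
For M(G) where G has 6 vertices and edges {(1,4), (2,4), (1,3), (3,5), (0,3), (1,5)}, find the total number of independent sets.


An independent set in a graphic matroid is an acyclic edge subset.
G has 6 vertices and 6 edges.
Enumerate all 2^6 = 64 subsets, checking for acyclicity.
Total independent sets = 56.

56


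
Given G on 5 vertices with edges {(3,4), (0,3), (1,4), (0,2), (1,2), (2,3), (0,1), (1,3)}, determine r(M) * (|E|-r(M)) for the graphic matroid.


r(M) = |V| - c = 5 - 1 = 4.
nullity = |E| - r(M) = 8 - 4 = 4.
Product = 4 * 4 = 16.

16


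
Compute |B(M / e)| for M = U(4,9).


Contracting e from U(4,9) gives U(3,8).
Bases of U(3,8) = C(8,3) = 8! / (3! * 5!) = 56.

56


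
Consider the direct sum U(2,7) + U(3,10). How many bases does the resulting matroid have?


Bases of a direct sum M1 + M2: |B| = |B(M1)| * |B(M2)|.
|B(U(2,7))| = C(7,2) = 21.
|B(U(3,10))| = C(10,3) = 120.
Total bases = 21 * 120 = 2520.

2520


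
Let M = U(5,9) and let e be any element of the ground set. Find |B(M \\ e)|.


Deleting e from U(5,9) gives U(5,8) since n > r.
Bases of U(5,8) = C(8,5) = 8! / (5! * 3!) = 56.

56


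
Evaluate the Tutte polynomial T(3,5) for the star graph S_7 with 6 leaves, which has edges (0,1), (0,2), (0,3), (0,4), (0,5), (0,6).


A star on 7 vertices is a tree with 6 edges.
T(x,y) = x^(6) for any tree.
T(3,5) = 3^6 = 729.

729


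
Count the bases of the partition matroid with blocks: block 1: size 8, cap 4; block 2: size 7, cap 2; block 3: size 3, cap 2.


A basis picks exactly ci elements from block i.
Number of bases = product of C(|Si|, ci).
= C(8,4) * C(7,2) * C(3,2)
= 70 * 21 * 3
= 4410.

4410
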